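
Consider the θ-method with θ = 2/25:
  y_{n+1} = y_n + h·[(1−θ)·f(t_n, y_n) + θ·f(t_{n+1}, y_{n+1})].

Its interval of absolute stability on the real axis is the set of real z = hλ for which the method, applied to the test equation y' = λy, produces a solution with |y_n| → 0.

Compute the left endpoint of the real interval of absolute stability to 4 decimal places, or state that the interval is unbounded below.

With y'=λy (z=hλ):
  y_{n+1} = y_n + z·[23/25·y_n + 2/25·y_{n+1}] ⇒ (1 − 2/25z)y_{n+1} = (1 + 23/25z)y_n
  R(z) = (1 + 23/25z)/(1 − 2/25z).

Solve |R(x)|<1 on ℝ⁻.
x=-1.4: |R|=0.2590
R=−1: 1+23/25x = −1+2/25x ⇒ -21/25x=2 ⇒ x=2/(-21/25)=-2.3810
Confirm numerically:
  x=-2.136: |R|=0.82427 <1
  x=-1.799: |R|=0.57266 <1
  x=-1.652: |R|=0.45916 <1
  x=-1.172: |R|=0.07153 <1
  x=-2.443: |R|=1.04360 >1
  x=-2.405: |R|=1.01694 >1
Interval (-2.3810, 0).

left endpoint -2.3810.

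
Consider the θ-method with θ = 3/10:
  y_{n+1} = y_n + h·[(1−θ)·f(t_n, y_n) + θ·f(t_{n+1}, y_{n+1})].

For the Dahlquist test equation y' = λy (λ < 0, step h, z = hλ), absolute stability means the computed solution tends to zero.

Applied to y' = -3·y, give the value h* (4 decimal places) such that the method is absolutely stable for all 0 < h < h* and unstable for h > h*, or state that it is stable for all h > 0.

(-5.0000,0); λ=-3 ⇒ h* = (5)/3 = 1.6667.

Set f=λy, z=hλ:
  y_{n+1} = y_n + z·[7/10·y_n + 3/10·y_{n+1}] ⇒ (1 − 3/10z)y_{n+1} = (1 + 7/10z)y_n
  ⇒ R(z) = (1 + 7/10z)/(1 − 3/10z).

Boundary: |R(x)|=1, x<0.
x=-1.29: |R|=0.0699
R=−1: 1+7/10x = −1+3/10x ⇒ -2/5x=2 ⇒ x=2/(-2/5)=-5.0000
Confirm numerically:
  x=-4.436: |R|=0.90321 <1
  x=-3.336: |R|=0.66733 <1
  x=-3.103: |R|=0.60702 <1
  x=-2.874: |R|=0.54334 <1
  x=-5.408: |R|=1.06223 >1
  x=-5.279: |R|=1.04319 >1
Stable set (-5.0000, 0).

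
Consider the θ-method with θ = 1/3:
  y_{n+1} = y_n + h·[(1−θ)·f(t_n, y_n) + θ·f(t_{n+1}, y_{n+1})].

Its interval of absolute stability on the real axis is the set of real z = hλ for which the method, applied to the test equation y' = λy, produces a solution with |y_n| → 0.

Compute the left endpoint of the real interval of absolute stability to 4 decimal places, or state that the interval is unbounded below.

left endpoint -6.0000.

Set f=λy, z=hλ:
  y_{n+1} = y_n + z·[2/3·y_n + 1/3·y_{n+1}] ⇒ (1 − 1/3z)y_{n+1} = (1 + 2/3z)y_n
  Hence R(z) = (1 + 2/3z)/(1 − 1/3z).

Need |R(x)|<1, x<0.
x=-0.63: |R|=0.4793
R=−1: 1+2/3x = −1+1/3x ⇒ -1/3x=2 ⇒ x=2/(-1/3)=-6.0000
Confirm numerically:
  x=-5.298: |R|=0.91540 <1
  x=-5.027: |R|=0.87878 <1
  x=-3.016: |R|=0.50399 <1
  x=-6.534: |R|=1.05601 >1
  x=-6.414: |R|=1.04398 >1
  x=-6.073: |R|=1.00805 >1
Stable set (-6.0000, 0).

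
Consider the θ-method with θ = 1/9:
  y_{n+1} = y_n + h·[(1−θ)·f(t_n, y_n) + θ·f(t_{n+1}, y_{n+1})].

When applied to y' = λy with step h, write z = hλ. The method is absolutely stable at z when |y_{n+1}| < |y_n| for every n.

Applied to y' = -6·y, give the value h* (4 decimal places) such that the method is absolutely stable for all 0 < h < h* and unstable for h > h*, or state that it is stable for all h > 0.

(-2.5714,0); λ=-6 ⇒ h* = (18/7)/6 = 0.4286.

Set f=λy, z=hλ:
  y_{n+1} = y_n + z·[8/9·y_n + 1/9·y_{n+1}] ⇒ (1 − 1/9z)y_{n+1} = (1 + 8/9z)y_n
  Hence R(z) = (1 + 8/9z)/(1 − 1/9z).

Boundary: |R(x)|=1, x<0.
x=-1.61: |R|=0.3657
R=−1: 1+8/9x = −1+1/9x ⇒ -7/9x=2 ⇒ x=2/(-7/9)=-2.5714
Confirm numerically:
  x=-2.331: |R|=0.85147 <1
  x=-1.370: |R|=0.18901 <1
  x=-1.316: |R|=0.14812 <1
  x=-1.292: |R|=0.12981 <1
  x=-3.139: |R|=1.32729 >1
  x=-2.903: |R|=1.19499 >1
  x=-2.705: |R|=1.07988 >1
Stable set (-2.5714, 0).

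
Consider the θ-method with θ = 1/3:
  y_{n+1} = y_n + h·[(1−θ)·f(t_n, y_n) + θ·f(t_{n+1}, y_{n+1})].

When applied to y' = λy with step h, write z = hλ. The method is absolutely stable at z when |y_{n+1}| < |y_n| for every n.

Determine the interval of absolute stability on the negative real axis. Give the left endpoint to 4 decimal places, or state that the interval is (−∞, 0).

Test eqn y'=λy, z=hλ:
  y_{n+1} = y_n + z·[2/3·y_n + 1/3·y_{n+1}] ⇒ (1 − 1/3z)y_{n+1} = (1 + 2/3z)y_n
  ⇒ R(z) = (1 + 2/3z)/(1 − 1/3z).

Boundary: |R(x)|=1, x<0.
x=-1.47: |R|=0.0134
R=−1: 1+2/3x = −1+1/3x ⇒ -1/3x=2 ⇒ x=2/(-1/3)=-6.0000
Confirm numerically:
  x=-4.624: |R|=0.81952 <1
  x=-3.703: |R|=0.65732 <1
  x=-2.629: |R|=0.40114 <1
  x=-6.584: |R|=1.06093 >1
  x=-6.483: |R|=1.05093 >1
Interval (-6.0000, 0).

z∈(-6.0000,0).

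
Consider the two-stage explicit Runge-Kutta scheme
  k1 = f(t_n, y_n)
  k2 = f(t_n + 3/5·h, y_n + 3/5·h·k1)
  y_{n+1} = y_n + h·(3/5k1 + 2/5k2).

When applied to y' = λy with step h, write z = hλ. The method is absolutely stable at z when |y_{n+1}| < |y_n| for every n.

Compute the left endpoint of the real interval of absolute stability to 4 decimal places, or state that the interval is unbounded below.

left endpoint -4.1667.

With y'=λy (z=hλ):
  k1=λy_n ⇒ h·k1=z·y_n;  k2=λ(1+3/5z)y_n ⇒ h·k2=z(1+3/5z)y_n
  y_{n+1}/y_n = 1 + 3/5z + 2/5z(1+3/5z) = 1 + z + 6/25z²
  ⇒ R(z) = 1 + z + 6/25z².

Solve |R(x)|<1 on ℝ⁻.
x=-0.41: |R|=0.6303
R=1: x+6/25x²=0 ⇒ x=−25/6=-4.1667; min R=1−1/(4·6/25)=-0.0417>−1
Confirm numerically:
  x=-3.651: |R|=0.54815 <1
  x=-3.094: |R|=0.20348 <1
  x=-2.603: |R|=0.02315 <1
  x=-4.708: |R|=1.61166 >1
  x=-4.334: |R|=1.17405 >1
Interval (-4.1667, 0).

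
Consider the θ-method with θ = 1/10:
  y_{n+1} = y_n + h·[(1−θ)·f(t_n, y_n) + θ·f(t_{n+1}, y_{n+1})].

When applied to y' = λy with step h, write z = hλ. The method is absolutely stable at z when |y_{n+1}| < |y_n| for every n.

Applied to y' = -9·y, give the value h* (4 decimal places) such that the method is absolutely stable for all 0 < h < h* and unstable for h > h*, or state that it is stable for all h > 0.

On y'=λy, z=hλ:
  y_{n+1} = y_n + z·[9/10·y_n + 1/10·y_{n+1}] ⇒ (1 − 1/10z)y_{n+1} = (1 + 9/10z)y_n
  Hence R(z) = (1 + 9/10z)/(1 − 1/10z).

Need |R(x)|<1, x<0.
x=-1.08: |R|=0.0253
R=−1: 1+9/10x = −1+1/10x ⇒ -4/5x=2 ⇒ x=2/(-4/5)=-2.5000
Confirm numerically:
  x=-2.048: |R|=0.69987 <1
  x=-1.968: |R|=0.64439 <1
  x=-1.940: |R|=0.62479 <1
  x=-3.050: |R|=1.33716 >1
  x=-2.601: |R|=1.06412 >1
So |R|<1 on (-2.5000, 0).

(-2.5000,0); λ=-9 ⇒ h* = (5/2)/9 = 0.2778.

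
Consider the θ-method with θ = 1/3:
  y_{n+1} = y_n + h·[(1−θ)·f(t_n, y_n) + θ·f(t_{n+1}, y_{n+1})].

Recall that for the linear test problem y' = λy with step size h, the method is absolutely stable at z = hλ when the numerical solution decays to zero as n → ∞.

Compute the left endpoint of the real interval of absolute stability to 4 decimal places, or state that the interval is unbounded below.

left endpoint -6.0000.

On y'=λy, z=hλ:
  y_{n+1} = y_n + z·[2/3·y_n + 1/3·y_{n+1}] ⇒ (1 − 1/3z)y_{n+1} = (1 + 2/3z)y_n
  ⇒ R(z) = (1 + 2/3z)/(1 − 1/3z).

Find x<0 with |R(x)|<1.
x=-0.94: |R|=0.2843
R=−1: 1+2/3x = −1+1/3x ⇒ -1/3x=2 ⇒ x=2/(-1/3)=-6.0000
Confirm numerically:
  x=-5.413: |R|=0.93023 <1
  x=-4.145: |R|=0.74038 <1
  x=-3.187: |R|=0.54534 <1
  x=-6.492: |R|=1.05183 >1
  x=-6.081: |R|=1.00892 >1
Stable set (-6.0000, 0).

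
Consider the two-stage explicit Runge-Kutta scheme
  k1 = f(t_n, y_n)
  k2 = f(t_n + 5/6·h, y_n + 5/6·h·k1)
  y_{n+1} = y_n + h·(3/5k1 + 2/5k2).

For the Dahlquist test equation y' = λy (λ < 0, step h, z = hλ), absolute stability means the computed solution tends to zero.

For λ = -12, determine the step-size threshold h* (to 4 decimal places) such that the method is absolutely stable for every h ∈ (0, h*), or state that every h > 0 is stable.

(-3.0000,0); λ=-12 ⇒ h* = (3)/12 = 0.2500.

With y'=λy (z=hλ):
  k1=λy_n ⇒ h·k1=z·y_n;  k2=λ(1+5/6z)y_n ⇒ h·k2=z(1+5/6z)y_n
  y_{n+1}/y_n = 1 + 3/5z + 2/5z(1+5/6z) = 1 + z + 1/3z²
  R(z) = 1 + z + 1/3z².

Need |R(x)|<1, x<0.
x=-1.43: |R|=0.2516
R=1: x+1/3x²=0 ⇒ x=−3=-3.0000; min R=1−1/(4·1/3)=0.2500>−1
Confirm numerically:
  x=-2.035: |R|=0.34541 <1
  x=-1.639: |R|=0.25644 <1
  x=-1.540: |R|=0.25053 <1
  x=-3.598: |R|=1.71720 >1
  x=-3.521: |R|=1.61148 >1
  x=-3.165: |R|=1.17407 >1
So |R|<1 on (-3.0000, 0).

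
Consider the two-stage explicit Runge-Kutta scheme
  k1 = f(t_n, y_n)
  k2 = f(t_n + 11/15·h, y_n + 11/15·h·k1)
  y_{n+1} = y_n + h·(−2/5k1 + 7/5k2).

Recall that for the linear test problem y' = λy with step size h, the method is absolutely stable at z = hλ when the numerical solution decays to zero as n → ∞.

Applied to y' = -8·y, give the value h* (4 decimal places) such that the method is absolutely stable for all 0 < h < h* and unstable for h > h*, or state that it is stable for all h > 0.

(-0.9740,0); λ=-8 ⇒ h* = (75/77)/8 = 0.1218.

Test eqn y'=λy, z=hλ:
  k1=λy_n ⇒ h·k1=z·y_n;  k2=λ(1+11/15z)y_n ⇒ h·k2=z(1+11/15z)y_n
  y_{n+1}/y_n = 1 − 2/5z + 7/5z(1+11/15z) = 1 + z + 77/75z²
  so R(z) = 1 + z + 77/75z².

Need |R(x)|<1, x<0.
x=-0.67: |R|=0.7909
R=1: x+77/75x²=0 ⇒ x=−75/77=-0.9740; min R=1−1/(4·77/75)=0.7565>−1
Confirm numerically:
  x=-0.862: |R|=0.90086 <1
  x=-0.642: |R|=0.78116 <1
  x=-0.628: |R|=0.77690 <1
  x=-1.199: |R|=1.27694 >1
  x=-1.026: |R|=1.05475 >1
So |R|<1 on (-0.9740, 0).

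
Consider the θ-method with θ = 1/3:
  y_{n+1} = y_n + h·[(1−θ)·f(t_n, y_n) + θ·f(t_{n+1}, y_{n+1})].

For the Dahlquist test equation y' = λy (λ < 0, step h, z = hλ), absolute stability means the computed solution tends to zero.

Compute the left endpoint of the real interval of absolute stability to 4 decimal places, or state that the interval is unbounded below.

left endpoint -6.0000.

Test eqn y'=λy, z=hλ:
  y_{n+1} = y_n + z·[2/3·y_n + 1/3·y_{n+1}] ⇒ (1 − 1/3z)y_{n+1} = (1 + 2/3z)y_n
  R(z) = (1 + 2/3z)/(1 − 1/3z).

Boundary: |R(x)|=1, x<0.
x=-0.34: |R|=0.6946
R=−1: 1+2/3x = −1+1/3x ⇒ -1/3x=2 ⇒ x=2/(-1/3)=-6.0000
Confirm numerically:
  x=-5.538: |R|=0.94589 <1
  x=-4.988: |R|=0.87331 <1
  x=-4.021: |R|=0.71813 <1
  x=-6.544: |R|=1.05700 >1
  x=-6.459: |R|=1.04853 >1
  x=-6.140: |R|=1.01532 >1
So |R|<1 on (-6.0000, 0).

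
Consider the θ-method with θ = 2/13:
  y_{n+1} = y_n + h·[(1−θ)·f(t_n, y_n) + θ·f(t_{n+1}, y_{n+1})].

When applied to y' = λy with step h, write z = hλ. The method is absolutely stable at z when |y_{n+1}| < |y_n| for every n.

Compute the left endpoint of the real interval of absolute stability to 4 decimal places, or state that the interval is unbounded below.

Set f=λy, z=hλ:
  y_{n+1} = y_n + z·[11/13·y_n + 2/13·y_{n+1}] ⇒ (1 − 2/13z)y_{n+1} = (1 + 11/13z)y_n
  Hence R(z) = (1 + 11/13z)/(1 − 2/13z).

Boundary: |R(x)|=1, x<0.
x=-0.7: |R|=0.3681
R=−1: 1+11/13x = −1+2/13x ⇒ -9/13x=2 ⇒ x=2/(-9/13)=-2.8889
Confirm numerically:
  x=-2.381: |R|=0.74265 <1
  x=-1.966: |R|=0.50945 <1
  x=-1.586: |R|=0.27492 <1
  x=-1.400: |R|=0.15190 <1
  x=-3.441: |R|=1.24992 >1
  x=-3.200: |R|=1.14433 >1
Interval (-2.8889, 0).

left endpoint -2.8889.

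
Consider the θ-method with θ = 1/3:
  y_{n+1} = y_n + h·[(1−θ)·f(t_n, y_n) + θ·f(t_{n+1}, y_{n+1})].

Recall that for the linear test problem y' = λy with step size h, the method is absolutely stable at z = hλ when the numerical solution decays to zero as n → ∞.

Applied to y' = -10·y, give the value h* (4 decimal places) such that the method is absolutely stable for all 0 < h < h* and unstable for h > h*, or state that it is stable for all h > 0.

(-6.0000,0); λ=-10 ⇒ h* = (6)/10 = 0.6000.

On y'=λy, z=hλ:
  y_{n+1} = y_n + z·[2/3·y_n + 1/3·y_{n+1}] ⇒ (1 − 1/3z)y_{n+1} = (1 + 2/3z)y_n
  R(z) = (1 + 2/3z)/(1 − 1/3z).

Solve |R(x)|<1 on ℝ⁻.
x=-0.8: |R|=0.3684
R=−1: 1+2/3x = −1+1/3x ⇒ -1/3x=2 ⇒ x=2/(-1/3)=-6.0000
Confirm numerically:
  x=-5.455: |R|=0.93554 <1
  x=-4.994: |R|=0.87416 <1
  x=-4.503: |R|=0.80048 <1
  x=-6.477: |R|=1.05033 >1
  x=-6.476: |R|=1.05023 >1
  x=-6.435: |R|=1.04610 >1
So |R|<1 on (-6.0000, 0).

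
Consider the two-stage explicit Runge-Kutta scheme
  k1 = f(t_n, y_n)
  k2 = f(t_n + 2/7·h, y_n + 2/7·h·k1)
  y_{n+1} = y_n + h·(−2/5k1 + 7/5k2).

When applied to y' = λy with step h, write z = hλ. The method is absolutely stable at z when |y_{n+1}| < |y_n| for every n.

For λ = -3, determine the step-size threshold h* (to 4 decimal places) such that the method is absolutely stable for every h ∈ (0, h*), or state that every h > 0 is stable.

Set f=λy, z=hλ:
  k1=λy_n ⇒ h·k1=z·y_n;  k2=λ(1+2/7z)y_n ⇒ h·k2=z(1+2/7z)y_n
  y_{n+1}/y_n = 1 − 2/5z + 7/5z(1+2/7z) = 1 + z + 2/5z²
  so R(z) = 1 + z + 2/5z².

Solve |R(x)|<1 on ℝ⁻.
x=-1.4: |R|=0.3840
R=1: x+2/5x²=0 ⇒ x=−5/2=-2.5000; min R=1−1/(4·2/5)=0.3750>−1
Confirm numerically:
  x=-2.239: |R|=0.76625 <1
  x=-2.022: |R|=0.61339 <1
  x=-1.708: |R|=0.45891 <1
  x=-1.478: |R|=0.39579 <1
  x=-2.891: |R|=1.45215 >1
  x=-2.803: |R|=1.33972 >1
  x=-2.525: |R|=1.02525 >1
So |R|<1 on (-2.5000, 0).

(-2.5000,0); λ=-3 ⇒ h* = (5/2)/3 = 0.8333.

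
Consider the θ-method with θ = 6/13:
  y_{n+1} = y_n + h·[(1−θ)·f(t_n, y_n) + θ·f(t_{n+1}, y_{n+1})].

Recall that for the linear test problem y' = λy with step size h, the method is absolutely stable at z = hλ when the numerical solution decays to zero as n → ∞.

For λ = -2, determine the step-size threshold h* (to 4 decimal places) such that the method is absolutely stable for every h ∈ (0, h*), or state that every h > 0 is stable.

(-26.0000,0); λ=-2 ⇒ h* = (26)/2 = 13.0000.

With y'=λy (z=hλ):
  y_{n+1} = y_n + z·[7/13·y_n + 6/13·y_{n+1}] ⇒ (1 − 6/13z)y_{n+1} = (1 + 7/13z)y_n
  ⇒ R(z) = (1 + 7/13z)/(1 − 6/13z).

Need |R(x)|<1, x<0.
x=-0.78: |R|=0.4265
R=−1: 1+7/13x = −1+6/13x ⇒ -1/13x=2 ⇒ x=2/(-1/13)=-26.0000
Confirm numerically:
  x=-15.781: |R|=0.90510 <1
  x=-13.933: |R|=0.87508 <1
  x=-12.996: |R|=0.85706 <1
  x=-26.539: |R|=1.00313 >1
  x=-26.198: |R|=1.00116 >1
  x=-26.172: |R|=1.00101 >1
Stable set (-26.0000, 0).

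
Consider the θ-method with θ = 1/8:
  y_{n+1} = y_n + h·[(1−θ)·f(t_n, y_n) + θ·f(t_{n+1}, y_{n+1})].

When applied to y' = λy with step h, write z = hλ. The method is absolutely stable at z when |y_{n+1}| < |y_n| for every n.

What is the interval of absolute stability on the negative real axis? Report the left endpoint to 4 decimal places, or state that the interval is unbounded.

(-2.6667, 0).

With y'=λy (z=hλ):
  y_{n+1} = y_n + z·[7/8·y_n + 1/8·y_{n+1}] ⇒ (1 − 1/8z)y_{n+1} = (1 + 7/8z)y_n
  so R(z) = (1 + 7/8z)/(1 − 1/8z).

Need |R(x)|<1, x<0.
x=-0.56: |R|=0.4766
R=−1: 1+7/8x = −1+1/8x ⇒ -3/4x=2 ⇒ x=2/(-3/4)=-2.6667
Confirm numerically:
  x=-2.615: |R|=0.97080 <1
  x=-2.565: |R|=0.94226 <1
  x=-1.845: |R|=0.49924 <1
  x=-3.055: |R|=1.21076 >1
  x=-2.772: |R|=1.05867 >1
Stable set (-2.6667, 0).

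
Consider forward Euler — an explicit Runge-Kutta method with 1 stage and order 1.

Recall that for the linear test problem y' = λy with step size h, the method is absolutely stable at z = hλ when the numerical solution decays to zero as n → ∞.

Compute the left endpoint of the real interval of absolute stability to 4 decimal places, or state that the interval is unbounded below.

On y'=λy, z=hλ:
  order 1, 1-stage ⇒ R(z)=1+z
  (e.g. R(-1.24)=-0.24000, |R|=0.24000)

Find x<0 with |R(x)|<1.
x=-1.24: |R|=0.2400
|R(-2.18)|=1.1800 |R(-1.43)|=0.4300 |R(-0.86)|=0.1400
Bisect:
  x_lo=-2.8587 |R|=1.8587  x_hi=-0.1501 |R|=0.8499
  mid=-1.50441 |R|=0.50441 →hi
  mid=-2.18157 |R|=1.18157 →lo
  mid=-1.84299 |R|=0.84299 →hi
  mid=-2.01228 |R|=1.01228 →lo
  mid=-1.92764 |R|=0.92764 →hi
  mid=-1.96996 |R|=0.96996 →hi
  mid=-1.99112 |R|=0.99112 →hi
  ...
  [-2.00005,-1.99988] ⇒ x*=-2.0000
Stable set (-2.0000, 0).

z* = -2.0000.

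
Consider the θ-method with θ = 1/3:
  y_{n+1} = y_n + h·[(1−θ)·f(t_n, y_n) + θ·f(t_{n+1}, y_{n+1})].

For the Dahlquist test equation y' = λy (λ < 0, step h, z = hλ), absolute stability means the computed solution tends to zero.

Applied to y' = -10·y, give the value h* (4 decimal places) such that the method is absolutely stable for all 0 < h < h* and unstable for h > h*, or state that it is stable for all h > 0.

(-6.0000,0); λ=-10 ⇒ h* = (6)/10 = 0.6000.

Test eqn y'=λy, z=hλ:
  y_{n+1} = y_n + z·[2/3·y_n + 1/3·y_{n+1}] ⇒ (1 − 1/3z)y_{n+1} = (1 + 2/3z)y_n
  so R(z) = (1 + 2/3z)/(1 − 1/3z).

Find x<0 with |R(x)|<1.
x=-1.72: |R|=0.0932
R=−1: 1+2/3x = −1+1/3x ⇒ -1/3x=2 ⇒ x=2/(-1/3)=-6.0000
Confirm numerically:
  x=-5.343: |R|=0.92125 <1
  x=-3.482: |R|=0.61154 <1
  x=-2.941: |R|=0.48510 <1
  x=-2.829: |R|=0.45600 <1
  x=-6.437: |R|=1.04631 >1
  x=-6.377: |R|=1.04020 >1
  x=-6.345: |R|=1.03692 >1
So |R|<1 on (-6.0000, 0).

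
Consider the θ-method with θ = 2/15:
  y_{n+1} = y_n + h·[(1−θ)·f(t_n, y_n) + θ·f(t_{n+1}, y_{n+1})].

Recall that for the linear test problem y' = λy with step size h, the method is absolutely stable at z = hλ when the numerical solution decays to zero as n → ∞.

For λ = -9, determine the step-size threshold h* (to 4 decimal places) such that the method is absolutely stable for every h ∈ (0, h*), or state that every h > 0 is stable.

On y'=λy, z=hλ:
  y_{n+1} = y_n + z·[13/15·y_n + 2/15·y_{n+1}] ⇒ (1 − 2/15z)y_{n+1} = (1 + 13/15z)y_n
  Hence R(z) = (1 + 13/15z)/(1 − 2/15z).

Find x<0 with |R(x)|<1.
x=-1.63: |R|=0.3390
R=−1: 1+13/15x = −1+2/15x ⇒ -11/15x=2 ⇒ x=2/(-11/15)=-2.7273
Confirm numerically:
  x=-1.541: |R|=0.27834 <1
  x=-1.419: |R|=0.19324 <1
  x=-3.272: |R|=1.27813 >1
  x=-3.059: |R|=1.17279 >1
Interval (-2.7273, 0).

(-2.7273,0); λ=-9 ⇒ h* = (30/11)/9 = 0.3030.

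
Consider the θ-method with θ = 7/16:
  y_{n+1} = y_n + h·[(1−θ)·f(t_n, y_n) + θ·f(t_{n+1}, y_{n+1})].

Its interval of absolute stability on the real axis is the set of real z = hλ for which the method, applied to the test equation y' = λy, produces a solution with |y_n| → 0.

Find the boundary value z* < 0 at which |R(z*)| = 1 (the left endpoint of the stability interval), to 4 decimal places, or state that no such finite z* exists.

On y'=λy, z=hλ:
  y_{n+1} = y_n + z·[9/16·y_n + 7/16·y_{n+1}] ⇒ (1 − 7/16z)y_{n+1} = (1 + 9/16z)y_n
  ⇒ R(z) = (1 + 9/16z)/(1 − 7/16z).

Boundary: |R(x)|=1, x<0.
x=-1.7: |R|=0.0251
R=−1: 1+9/16x = −1+7/16x ⇒ -1/8x=2 ⇒ x=2/(-1/8)=-16.0000
Confirm numerically:
  x=-15.212: |R|=0.98713 <1
  x=-7.429: |R|=0.74792 <1
  x=-6.887: |R|=0.71615 <1
  x=-16.420: |R|=1.00642 >1
  x=-16.365: |R|=1.00559 >1
Interval (-16.0000, 0).

z* = -16.0000.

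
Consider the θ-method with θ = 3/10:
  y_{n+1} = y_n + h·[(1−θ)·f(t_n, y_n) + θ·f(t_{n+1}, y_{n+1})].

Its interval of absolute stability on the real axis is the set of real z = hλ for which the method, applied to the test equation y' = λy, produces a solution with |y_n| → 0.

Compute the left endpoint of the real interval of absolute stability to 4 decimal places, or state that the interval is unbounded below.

z* = -5.0000.

Set f=λy, z=hλ:
  y_{n+1} = y_n + z·[7/10·y_n + 3/10·y_{n+1}] ⇒ (1 − 3/10z)y_{n+1} = (1 + 7/10z)y_n
  Hence R(z) = (1 + 7/10z)/(1 − 3/10z).

Find x<0 with |R(x)|<1.
x=-0.57: |R|=0.5132
R=−1: 1+7/10x = −1+3/10x ⇒ -2/5x=2 ⇒ x=2/(-2/5)=-5.0000
Confirm numerically:
  x=-4.400: |R|=0.89655 <1
  x=-3.956: |R|=0.80904 <1
  x=-3.865: |R|=0.78977 <1
  x=-3.040: |R|=0.58996 <1
  x=-5.468: |R|=1.07090 >1
  x=-5.196: |R|=1.03064 >1
Stable set (-5.0000, 0).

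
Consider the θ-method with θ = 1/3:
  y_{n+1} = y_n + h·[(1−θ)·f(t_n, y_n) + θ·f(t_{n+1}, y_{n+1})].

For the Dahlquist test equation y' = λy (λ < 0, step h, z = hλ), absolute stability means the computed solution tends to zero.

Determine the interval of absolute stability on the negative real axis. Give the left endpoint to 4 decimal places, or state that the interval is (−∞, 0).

z∈(-6.0000,0).

Set f=λy, z=hλ:
  y_{n+1} = y_n + z·[2/3·y_n + 1/3·y_{n+1}] ⇒ (1 − 1/3z)y_{n+1} = (1 + 2/3z)y_n
  so R(z) = (1 + 2/3z)/(1 − 1/3z).

Need |R(x)|<1, x<0.
x=-0.93: |R|=0.2901
R=−1: 1+2/3x = −1+1/3x ⇒ -1/3x=2 ⇒ x=2/(-1/3)=-6.0000
Confirm numerically:
  x=-4.751: |R|=0.83886 <1
  x=-4.095: |R|=0.73150 <1
  x=-2.629: |R|=0.40114 <1
  x=-6.467: |R|=1.04933 >1
  x=-6.451: |R|=1.04772 >1
  x=-6.023: |R|=1.00255 >1
Stable set (-6.0000, 0).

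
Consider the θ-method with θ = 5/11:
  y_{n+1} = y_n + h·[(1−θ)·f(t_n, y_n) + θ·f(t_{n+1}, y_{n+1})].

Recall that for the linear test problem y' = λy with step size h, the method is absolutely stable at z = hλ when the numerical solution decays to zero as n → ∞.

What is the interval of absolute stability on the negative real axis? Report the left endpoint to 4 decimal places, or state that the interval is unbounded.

z∈(-22.0000,0).

On y'=λy, z=hλ:
  y_{n+1} = y_n + z·[6/11·y_n + 5/11·y_{n+1}] ⇒ (1 − 5/11z)y_{n+1} = (1 + 6/11z)y_n
  Hence R(z) = (1 + 6/11z)/(1 − 5/11z).

Boundary: |R(x)|=1, x<0.
x=-1.37: |R|=0.1557
R=−1: 1+6/11x = −1+5/11x ⇒ -1/11x=2 ⇒ x=2/(-1/11)=-22.0000
Confirm numerically:
  x=-21.308: |R|=0.99411 <1
  x=-14.282: |R|=0.90635 <1
  x=-12.143: |R|=0.86255 <1
  x=-9.746: |R|=0.79484 <1
  x=-22.398: |R|=1.00324 >1
  x=-22.354: |R|=1.00288 >1
  x=-22.068: |R|=1.00056 >1
So |R|<1 on (-22.0000, 0).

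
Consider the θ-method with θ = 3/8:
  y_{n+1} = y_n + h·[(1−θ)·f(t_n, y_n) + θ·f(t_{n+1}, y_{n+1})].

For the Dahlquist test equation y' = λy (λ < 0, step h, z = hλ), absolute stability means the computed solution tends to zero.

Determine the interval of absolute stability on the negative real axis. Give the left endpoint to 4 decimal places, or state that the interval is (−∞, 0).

(-8.0000, 0).

Test eqn y'=λy, z=hλ:
  y_{n+1} = y_n + z·[5/8·y_n + 3/8·y_{n+1}] ⇒ (1 − 3/8z)y_{n+1} = (1 + 5/8z)y_n
  so R(z) = (1 + 5/8z)/(1 − 3/8z).

Boundary: |R(x)|=1, x<0.
x=-0.36: |R|=0.6828
R=−1: 1+5/8x = −1+3/8x ⇒ -1/4x=2 ⇒ x=2/(-1/4)=-8.0000
Confirm numerically:
  x=-5.647: |R|=0.81131 <1
  x=-4.758: |R|=0.70890 <1
  x=-4.257: |R|=0.63959 <1
  x=-3.867: |R|=0.57829 <1
  x=-8.378: |R|=1.02282 >1
  x=-8.231: |R|=1.01413 >1
  x=-8.208: |R|=1.01275 >1
So |R|<1 on (-8.0000, 0).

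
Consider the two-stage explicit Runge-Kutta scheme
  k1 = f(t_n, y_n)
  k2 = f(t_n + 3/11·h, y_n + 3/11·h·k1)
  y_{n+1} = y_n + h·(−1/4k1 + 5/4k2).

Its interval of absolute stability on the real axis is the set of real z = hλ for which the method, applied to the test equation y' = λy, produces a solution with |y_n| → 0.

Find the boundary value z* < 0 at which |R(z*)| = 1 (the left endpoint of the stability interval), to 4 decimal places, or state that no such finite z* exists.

Set f=λy, z=hλ:
  k1=λy_n ⇒ h·k1=z·y_n;  k2=λ(1+3/11z)y_n ⇒ h·k2=z(1+3/11z)y_n
  y_{n+1}/y_n = 1 − 1/4z + 5/4z(1+3/11z) = 1 + z + 15/44z²
  Hence R(z) = 1 + z + 15/44z².

Solve |R(x)|<1 on ℝ⁻.
x=-1.63: |R|=0.2758
R=1: x+15/44x²=0 ⇒ x=−44/15=-2.9333; min R=1−1/(4·15/44)=0.2667>−1
Confirm numerically:
  x=-2.476: |R|=0.61397 <1
  x=-1.879: |R|=0.32463 <1
  x=-1.676: |R|=0.28161 <1
  x=-1.362: |R|=0.27040 <1
  x=-3.134: |R|=1.21439 >1
  x=-2.975: |R|=1.04226 >1
Stable set (-2.9333, 0).

z* = -2.9333.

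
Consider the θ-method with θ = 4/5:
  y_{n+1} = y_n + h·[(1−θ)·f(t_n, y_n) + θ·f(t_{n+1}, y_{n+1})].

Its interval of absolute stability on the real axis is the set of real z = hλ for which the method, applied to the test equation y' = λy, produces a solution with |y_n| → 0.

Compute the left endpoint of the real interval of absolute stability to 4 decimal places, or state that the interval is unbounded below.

Set f=λy, z=hλ:
  y_{n+1} = y_n + z·[1/5·y_n + 4/5·y_{n+1}] ⇒ (1 − 4/5z)y_{n+1} = (1 + 1/5z)y_n
  so R(z) = (1 + 1/5z)/(1 − 4/5z).

Find x<0 with |R(x)|<1.
x=-1.51: |R|=0.3161
x=-2: |R|=0.2308
x=-10: |R|=0.1111
x=-100: |R|=0.2346
θ=4/5≥1/2 ⇒ |1+1/5x|<|1−4/5x| ∀x<0 ⇒ interval (−∞,0).

unbounded; (−∞, 0).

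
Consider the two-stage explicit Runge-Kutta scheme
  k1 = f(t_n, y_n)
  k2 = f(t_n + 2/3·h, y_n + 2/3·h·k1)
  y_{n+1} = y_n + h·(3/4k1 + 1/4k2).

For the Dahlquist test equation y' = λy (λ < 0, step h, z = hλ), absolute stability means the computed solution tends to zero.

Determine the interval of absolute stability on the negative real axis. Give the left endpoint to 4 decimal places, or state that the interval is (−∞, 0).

Set f=λy, z=hλ:
  k1=λy_n ⇒ h·k1=z·y_n;  k2=λ(1+2/3z)y_n ⇒ h·k2=z(1+2/3z)y_n
  y_{n+1}/y_n = 1 + 3/4z + 1/4z(1+2/3z) = 1 + z + 1/6z²
  R(z) = 1 + z + 1/6z².

Boundary: |R(x)|=1, x<0.
x=-0.65: |R|=0.4204
R=1: x+1/6x²=0 ⇒ x=−6=-6.0000; min R=1−1/(4·1/6)=-0.5000>−1
Confirm numerically:
  x=-3.556: |R|=0.44848 <1
  x=-3.504: |R|=0.45766 <1
  x=-3.274: |R|=0.48749 <1
  x=-6.548: |R|=1.59805 >1
  x=-6.204: |R|=1.21094 >1
  x=-6.062: |R|=1.06264 >1
So |R|<1 on (-6.0000, 0).

z∈(-6.0000,0).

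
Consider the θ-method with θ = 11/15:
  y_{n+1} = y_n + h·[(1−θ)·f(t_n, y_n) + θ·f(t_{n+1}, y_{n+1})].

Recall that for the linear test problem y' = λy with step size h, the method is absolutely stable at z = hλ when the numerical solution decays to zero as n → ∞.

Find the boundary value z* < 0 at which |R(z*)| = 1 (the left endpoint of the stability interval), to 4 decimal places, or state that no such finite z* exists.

unbounded; (−∞, 0).

Set f=λy, z=hλ:
  y_{n+1} = y_n + z·[4/15·y_n + 11/15·y_{n+1}] ⇒ (1 − 11/15z)y_{n+1} = (1 + 4/15z)y_n
  ⇒ R(z) = (1 + 4/15z)/(1 − 11/15z).

Need |R(x)|<1, x<0.
x=-1.12: |R|=0.3851
x=-2: |R|=0.1892
x=-10: |R|=0.2000
x=-100: |R|=0.3453
θ=11/15≥1/2 ⇒ |1+4/15x|<|1−11/15x| ∀x<0 ⇒ unbounded interval.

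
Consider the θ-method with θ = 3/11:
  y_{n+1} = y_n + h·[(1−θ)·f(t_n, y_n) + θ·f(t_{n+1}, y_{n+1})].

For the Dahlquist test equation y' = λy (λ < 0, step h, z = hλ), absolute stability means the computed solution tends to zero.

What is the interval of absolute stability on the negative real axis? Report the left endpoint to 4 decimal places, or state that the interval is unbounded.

z∈(-4.4000,0).

On y'=λy, z=hλ:
  y_{n+1} = y_n + z·[8/11·y_n + 3/11·y_{n+1}] ⇒ (1 − 3/11z)y_{n+1} = (1 + 8/11z)y_n
  Hence R(z) = (1 + 8/11z)/(1 − 3/11z).

Boundary: |R(x)|=1, x<0.
x=-1.43: |R|=0.0288
R=−1: 1+8/11x = −1+3/11x ⇒ -5/11x=2 ⇒ x=2/(-5/11)=-4.4000
Confirm numerically:
  x=-3.619: |R|=0.82134 <1
  x=-3.516: |R|=0.79488 <1
  x=-2.399: |R|=0.45018 <1
  x=-4.848: |R|=1.08769 >1
  x=-4.522: |R|=1.02483 >1
Stable set (-4.4000, 0).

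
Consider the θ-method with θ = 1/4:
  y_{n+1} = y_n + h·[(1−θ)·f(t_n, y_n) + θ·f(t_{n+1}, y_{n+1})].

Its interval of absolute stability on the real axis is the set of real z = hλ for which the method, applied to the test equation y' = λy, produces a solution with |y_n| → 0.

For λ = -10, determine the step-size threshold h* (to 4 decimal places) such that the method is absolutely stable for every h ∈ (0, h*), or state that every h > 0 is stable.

Test eqn y'=λy, z=hλ:
  y_{n+1} = y_n + z·[3/4·y_n + 1/4·y_{n+1}] ⇒ (1 − 1/4z)y_{n+1} = (1 + 3/4z)y_n
  Hence R(z) = (1 + 3/4z)/(1 − 1/4z).

Solve |R(x)|<1 on ℝ⁻.
x=-1.23: |R|=0.0593
R=−1: 1+3/4x = −1+1/4x ⇒ -1/2x=2 ⇒ x=2/(-1/2)=-4.0000
Confirm numerically:
  x=-3.596: |R|=0.89363 <1
  x=-3.492: |R|=0.86439 <1
  x=-2.702: |R|=0.61265 <1
  x=-1.801: |R|=0.24185 <1
  x=-4.326: |R|=1.07831 >1
  x=-4.159: |R|=1.03898 >1
So |R|<1 on (-4.0000, 0).

(-4.0000,0); λ=-10 ⇒ h* = (4)/10 = 0.4000.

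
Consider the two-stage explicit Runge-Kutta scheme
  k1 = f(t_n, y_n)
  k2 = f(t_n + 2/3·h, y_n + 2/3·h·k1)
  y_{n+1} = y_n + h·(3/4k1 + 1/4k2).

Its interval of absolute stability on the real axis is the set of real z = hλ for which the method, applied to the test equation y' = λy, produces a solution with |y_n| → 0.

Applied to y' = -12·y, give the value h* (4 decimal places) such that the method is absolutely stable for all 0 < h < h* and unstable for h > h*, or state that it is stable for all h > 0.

(-6.0000,0); λ=-12 ⇒ h* = (6)/12 = 0.5000.

With y'=λy (z=hλ):
  k1=λy_n ⇒ h·k1=z·y_n;  k2=λ(1+2/3z)y_n ⇒ h·k2=z(1+2/3z)y_n
  y_{n+1}/y_n = 1 + 3/4z + 1/4z(1+2/3z) = 1 + z + 1/6z²
  Hence R(z) = 1 + z + 1/6z².

Boundary: |R(x)|=1, x<0.
x=-0.82: |R|=0.2921
R=1: x+1/6x²=0 ⇒ x=−6=-6.0000; min R=1−1/(4·1/6)=-0.5000>−1
Confirm numerically:
  x=-4.626: |R|=0.05935 <1
  x=-2.650: |R|=0.47958 <1
  x=-2.408: |R|=0.44159 <1
  x=-6.137: |R|=1.14013 >1
  x=-6.089: |R|=1.09032 >1
Stable set (-6.0000, 0).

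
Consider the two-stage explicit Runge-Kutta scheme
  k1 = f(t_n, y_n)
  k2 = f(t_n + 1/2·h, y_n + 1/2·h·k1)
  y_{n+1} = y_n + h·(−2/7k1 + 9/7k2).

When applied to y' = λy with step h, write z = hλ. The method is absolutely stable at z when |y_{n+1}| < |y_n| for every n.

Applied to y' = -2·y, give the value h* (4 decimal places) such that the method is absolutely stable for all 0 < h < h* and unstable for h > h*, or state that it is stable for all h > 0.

(-1.5556,0); λ=-2 ⇒ h* = (14/9)/2 = 0.7778.

On y'=λy, z=hλ:
  k1=λy_n ⇒ h·k1=z·y_n;  k2=λ(1+1/2z)y_n ⇒ h·k2=z(1+1/2z)y_n
  y_{n+1}/y_n = 1 − 2/7z + 9/7z(1+1/2z) = 1 + z + 9/14z²
  so R(z) = 1 + z + 9/14z².

Find x<0 with |R(x)|<1.
x=-1.03: |R|=0.6520
R=1: x+9/14x²=0 ⇒ x=−14/9=-1.5556; min R=1−1/(4·9/14)=0.6111>−1
Confirm numerically:
  x=-1.230: |R|=0.74258 <1
  x=-0.692: |R|=0.61584 <1
  x=-0.638: |R|=0.62367 <1
  x=-1.756: |R|=1.22627 >1
  x=-1.750: |R|=1.21875 >1
Interval (-1.5556, 0).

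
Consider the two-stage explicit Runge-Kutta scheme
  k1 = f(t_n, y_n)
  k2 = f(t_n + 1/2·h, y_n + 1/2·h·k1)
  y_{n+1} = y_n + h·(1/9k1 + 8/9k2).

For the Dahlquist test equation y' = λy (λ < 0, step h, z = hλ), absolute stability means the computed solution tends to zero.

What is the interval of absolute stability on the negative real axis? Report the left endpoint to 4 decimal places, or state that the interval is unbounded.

On y'=λy, z=hλ:
  k1=λy_n ⇒ h·k1=z·y_n;  k2=λ(1+1/2z)y_n ⇒ h·k2=z(1+1/2z)y_n
  y_{n+1}/y_n = 1 + 1/9z + 8/9z(1+1/2z) = 1 + z + 4/9z²
  Hence R(z) = 1 + z + 4/9z².

Need |R(x)|<1, x<0.
x=-0.52: |R|=0.6002
R=1: x+4/9x²=0 ⇒ x=−9/4=-2.2500; min R=1−1/(4·4/9)=0.4375>−1
Confirm numerically:
  x=-2.023: |R|=0.79590 <1
  x=-1.777: |R|=0.62644 <1
  x=-1.699: |R|=0.58393 <1
  x=-1.266: |R|=0.44634 <1
  x=-2.783: |R|=1.65926 >1
  x=-2.661: |R|=1.48608 >1
Interval (-2.2500, 0).

z∈(-2.2500,0).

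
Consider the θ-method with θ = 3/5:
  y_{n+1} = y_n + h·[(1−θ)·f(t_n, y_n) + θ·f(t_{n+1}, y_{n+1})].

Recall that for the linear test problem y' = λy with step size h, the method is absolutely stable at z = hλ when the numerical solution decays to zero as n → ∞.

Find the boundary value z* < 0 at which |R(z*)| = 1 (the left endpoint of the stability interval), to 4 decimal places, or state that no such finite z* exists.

(−∞, 0) — no finite endpoint.

Set f=λy, z=hλ:
  y_{n+1} = y_n + z·[2/5·y_n + 3/5·y_{n+1}] ⇒ (1 − 3/5z)y_{n+1} = (1 + 2/5z)y_n
  Hence R(z) = (1 + 2/5z)/(1 − 3/5z).

Boundary: |R(x)|=1, x<0.
x=-1.26: |R|=0.2825
x=-2: |R|=0.0909
x=-10: |R|=0.4286
x=-100: |R|=0.6393
θ=3/5≥1/2 ⇒ |1+2/5x|<|1−3/5x| ∀x<0 ⇒ interval (−∞,0).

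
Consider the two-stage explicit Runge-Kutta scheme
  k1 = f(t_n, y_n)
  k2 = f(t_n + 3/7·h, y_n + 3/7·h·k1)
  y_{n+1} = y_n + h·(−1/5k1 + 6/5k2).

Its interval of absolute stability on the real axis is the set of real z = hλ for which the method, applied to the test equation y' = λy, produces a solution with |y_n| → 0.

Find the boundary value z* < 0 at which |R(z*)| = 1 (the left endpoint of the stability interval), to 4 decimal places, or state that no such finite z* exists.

Set f=λy, z=hλ:
  k1=λy_n ⇒ h·k1=z·y_n;  k2=λ(1+3/7z)y_n ⇒ h·k2=z(1+3/7z)y_n
  y_{n+1}/y_n = 1 − 1/5z + 6/5z(1+3/7z) = 1 + z + 18/35z²
  Hence R(z) = 1 + z + 18/35z².

Solve |R(x)|<1 on ℝ⁻.
x=-0.59: |R|=0.5890
R=1: x+18/35x²=0 ⇒ x=−35/18=-1.9444; min R=1−1/(4·18/35)=0.5139>−1
Confirm numerically:
  x=-1.228: |R|=0.54753 <1
  x=-1.146: |R|=0.52942 <1
  x=-0.930: |R|=0.51481 <1
  x=-2.253: |R|=1.35752 >1
  x=-2.137: |R|=1.21162 >1
So |R|<1 on (-1.9444, 0).

left endpoint -1.9444.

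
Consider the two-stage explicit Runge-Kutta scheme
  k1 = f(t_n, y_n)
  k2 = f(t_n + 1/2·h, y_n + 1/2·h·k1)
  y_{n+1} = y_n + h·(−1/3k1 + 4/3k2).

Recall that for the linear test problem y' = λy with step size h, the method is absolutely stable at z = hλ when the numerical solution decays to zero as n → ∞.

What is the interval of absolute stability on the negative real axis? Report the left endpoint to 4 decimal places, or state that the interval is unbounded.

With y'=λy (z=hλ):
  k1=λy_n ⇒ h·k1=z·y_n;  k2=λ(1+1/2z)y_n ⇒ h·k2=z(1+1/2z)y_n
  y_{n+1}/y_n = 1 − 1/3z + 4/3z(1+1/2z) = 1 + z + 2/3z²
  so R(z) = 1 + z + 2/3z².

Solve |R(x)|<1 on ℝ⁻.
x=-1.71: |R|=1.2394
R=1: x+2/3x²=0 ⇒ x=−3/2=-1.5000; min R=1−1/(4·2/3)=0.6250>−1
Confirm numerically:
  x=-1.349: |R|=0.86420 <1
  x=-1.338: |R|=0.85550 <1
  x=-0.993: |R|=0.66437 <1
  x=-0.702: |R|=0.62654 <1
  x=-2.058: |R|=1.76558 >1
  x=-1.954: |R|=1.59141 >1
  x=-1.529: |R|=1.02956 >1
Stable set (-1.5000, 0).

(-1.5000, 0).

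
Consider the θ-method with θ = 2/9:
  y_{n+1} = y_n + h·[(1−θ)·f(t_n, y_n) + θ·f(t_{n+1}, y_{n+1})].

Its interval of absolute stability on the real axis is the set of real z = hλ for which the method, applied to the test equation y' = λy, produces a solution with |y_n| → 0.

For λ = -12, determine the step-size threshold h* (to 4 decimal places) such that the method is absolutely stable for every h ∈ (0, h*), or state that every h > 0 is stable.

(-3.6000,0); λ=-12 ⇒ h* = (18/5)/12 = 0.3000.

Set f=λy, z=hλ:
  y_{n+1} = y_n + z·[7/9·y_n + 2/9·y_{n+1}] ⇒ (1 − 2/9z)y_{n+1} = (1 + 7/9z)y_n
  ⇒ R(z) = (1 + 7/9z)/(1 − 2/9z).

Need |R(x)|<1, x<0.
x=-1.38: |R|=0.0561
R=−1: 1+7/9x = −1+2/9x ⇒ -5/9x=2 ⇒ x=2/(-5/9)=-3.6000
Confirm numerically:
  x=-3.095: |R|=0.83377 <1
  x=-2.528: |R|=0.61867 <1
  x=-1.969: |R|=0.36969 <1
  x=-4.041: |R|=1.12908 >1
  x=-3.795: |R|=1.05877 >1
Interval (-3.6000, 0).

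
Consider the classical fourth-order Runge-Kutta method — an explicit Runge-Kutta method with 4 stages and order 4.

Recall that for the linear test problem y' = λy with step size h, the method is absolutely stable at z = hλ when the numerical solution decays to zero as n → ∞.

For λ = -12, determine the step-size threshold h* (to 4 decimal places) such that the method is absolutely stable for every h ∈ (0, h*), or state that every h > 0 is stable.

(-2.7853,0); λ=-12 ⇒ h* = 0.2321.

With y'=λy (z=hλ):
  order 4, 4-stage ⇒ R(z)=1+z+z^2/2+z^3/6+z^4/24
  (e.g. R(-0.75)=0.47412, |R|=0.47412)

Need |R(x)|<1, x<0.
x=-0.75: |R|=0.4741
|R(-3.14)|=1.6804 |R(-3)|=1.3750 |R(-0.57)|=0.5660
Bisect:
  x_lo=-3.4499 |R|=2.5599  x_hi=-0.3848 |R|=0.6807
  mid=-1.91734 |R|=0.30910 →hi
  mid=-2.68363 |R|=0.85724 →hi
  mid=-3.06678 |R|=1.51423 →lo
  mid=-2.87520 |R|=1.14424 →lo
  mid=-2.77942 |R|=0.99118 →hi
  mid=-2.82731 |R|=1.06522 →lo
  mid=-2.80336 |R|=1.02759 →lo
  mid=-2.79139 |R|=1.00923 →lo
  mid=-2.78540 |R|=1.00017 →lo
  ...
  [-2.78540,-2.78522] ⇒ x*=-2.7853
So |R|<1 on (-2.7853, 0).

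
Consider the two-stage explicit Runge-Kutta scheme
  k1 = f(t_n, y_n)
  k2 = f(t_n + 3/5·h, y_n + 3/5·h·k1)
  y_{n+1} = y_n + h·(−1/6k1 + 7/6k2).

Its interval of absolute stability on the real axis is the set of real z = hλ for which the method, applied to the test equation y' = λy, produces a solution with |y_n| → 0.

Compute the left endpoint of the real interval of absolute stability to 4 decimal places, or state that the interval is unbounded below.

z* = -1.4286.

Set f=λy, z=hλ:
  k1=λy_n ⇒ h·k1=z·y_n;  k2=λ(1+3/5z)y_n ⇒ h·k2=z(1+3/5z)y_n
  y_{n+1}/y_n = 1 − 1/6z + 7/6z(1+3/5z) = 1 + z + 7/10z²
  R(z) = 1 + z + 7/10z².

Find x<0 with |R(x)|<1.
x=-0.87: |R|=0.6598
R=1: x+7/10x²=0 ⇒ x=−10/7=-1.4286; min R=1−1/(4·7/10)=0.6429>−1
Confirm numerically:
  x=-1.403: |R|=0.97489 <1
  x=-1.176: |R|=0.79208 <1
  x=-0.798: |R|=0.64776 <1
  x=-1.854: |R|=1.55212 >1
  x=-1.820: |R|=1.49868 >1
Stable set (-1.4286, 0).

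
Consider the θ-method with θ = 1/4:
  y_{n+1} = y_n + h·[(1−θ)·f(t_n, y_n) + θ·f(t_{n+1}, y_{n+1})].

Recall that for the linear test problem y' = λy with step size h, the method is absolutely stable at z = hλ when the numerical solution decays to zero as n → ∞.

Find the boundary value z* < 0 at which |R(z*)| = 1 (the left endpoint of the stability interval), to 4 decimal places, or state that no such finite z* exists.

With y'=λy (z=hλ):
  y_{n+1} = y_n + z·[3/4·y_n + 1/4·y_{n+1}] ⇒ (1 − 1/4z)y_{n+1} = (1 + 3/4z)y_n
  R(z) = (1 + 3/4z)/(1 − 1/4z).

Need |R(x)|<1, x<0.
x=-0.58: |R|=0.4934
R=−1: 1+3/4x = −1+1/4x ⇒ -1/2x=2 ⇒ x=2/(-1/2)=-4.0000
Confirm numerically:
  x=-2.914: |R|=0.68585 <1
  x=-2.887: |R|=0.67678 <1
  x=-2.720: |R|=0.61905 <1
  x=-2.614: |R|=0.58089 <1
  x=-4.240: |R|=1.05825 >1
  x=-4.026: |R|=1.00648 >1
Interval (-4.0000, 0).

z* = -4.0000.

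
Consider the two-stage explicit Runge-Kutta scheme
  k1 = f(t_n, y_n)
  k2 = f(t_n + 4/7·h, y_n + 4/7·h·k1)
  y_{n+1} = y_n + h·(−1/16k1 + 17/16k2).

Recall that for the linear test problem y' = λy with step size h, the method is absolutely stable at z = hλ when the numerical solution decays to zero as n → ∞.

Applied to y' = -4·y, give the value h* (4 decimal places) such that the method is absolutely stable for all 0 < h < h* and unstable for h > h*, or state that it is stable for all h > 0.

On y'=λy, z=hλ:
  k1=λy_n ⇒ h·k1=z·y_n;  k2=λ(1+4/7z)y_n ⇒ h·k2=z(1+4/7z)y_n
  y_{n+1}/y_n = 1 − 1/16z + 17/16z(1+4/7z) = 1 + z + 17/28z²
  so R(z) = 1 + z + 17/28z².

Boundary: |R(x)|=1, x<0.
x=-1.42: |R|=0.8042
R=1: x+17/28x²=0 ⇒ x=−28/17=-1.6471; min R=1−1/(4·17/28)=0.5882>−1
Confirm numerically:
  x=-1.614: |R|=0.96760 <1
  x=-0.788: |R|=0.58900 <1
  x=-0.729: |R|=0.59366 <1
  x=-2.162: |R|=1.67593 >1
  x=-1.848: |R|=1.22546 >1
  x=-1.679: |R|=1.03256 >1
Stable set (-1.6471, 0).

(-1.6471,0); λ=-4 ⇒ h* = (28/17)/4 = 0.4118.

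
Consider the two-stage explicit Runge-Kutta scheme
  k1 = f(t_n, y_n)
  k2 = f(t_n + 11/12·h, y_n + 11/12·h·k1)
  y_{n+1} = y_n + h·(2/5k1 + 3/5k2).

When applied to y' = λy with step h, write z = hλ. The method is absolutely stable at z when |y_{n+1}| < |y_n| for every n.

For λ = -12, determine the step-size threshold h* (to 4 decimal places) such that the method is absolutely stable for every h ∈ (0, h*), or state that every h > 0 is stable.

Set f=λy, z=hλ:
  k1=λy_n ⇒ h·k1=z·y_n;  k2=λ(1+11/12z)y_n ⇒ h·k2=z(1+11/12z)y_n
  y_{n+1}/y_n = 1 + 2/5z + 3/5z(1+11/12z) = 1 + z + 11/20z²
  ⇒ R(z) = 1 + z + 11/20z².

Solve |R(x)|<1 on ℝ⁻.
x=-1.72: |R|=0.9071
R=1: x+11/20x²=0 ⇒ x=−20/11=-1.8182; min R=1−1/(4·11/20)=0.5455>−1
Confirm numerically:
  x=-1.643: |R|=0.84170 <1
  x=-1.626: |R|=0.82813 <1
  x=-1.144: |R|=0.57580 <1
  x=-2.363: |R|=1.70807 >1
  x=-2.215: |R|=1.48342 >1
  x=-1.865: |R|=1.04802 >1
So |R|<1 on (-1.8182, 0).

(-1.8182,0); λ=-12 ⇒ h* = (20/11)/12 = 0.1515.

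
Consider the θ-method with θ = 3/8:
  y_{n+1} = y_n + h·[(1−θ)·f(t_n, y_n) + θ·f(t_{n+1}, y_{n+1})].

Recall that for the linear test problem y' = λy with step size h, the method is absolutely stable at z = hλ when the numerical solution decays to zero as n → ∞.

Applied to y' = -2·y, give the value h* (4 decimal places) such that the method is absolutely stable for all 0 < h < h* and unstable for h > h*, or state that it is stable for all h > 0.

(-8.0000,0); λ=-2 ⇒ h* = (8)/2 = 4.0000.

Set f=λy, z=hλ:
  y_{n+1} = y_n + z·[5/8·y_n + 3/8·y_{n+1}] ⇒ (1 − 3/8z)y_{n+1} = (1 + 5/8z)y_n
  Hence R(z) = (1 + 5/8z)/(1 − 3/8z).

Need |R(x)|<1, x<0.
x=-0.59: |R|=0.5169
R=−1: 1+5/8x = −1+3/8x ⇒ -1/4x=2 ⇒ x=2/(-1/4)=-8.0000
Confirm numerically:
  x=-7.936: |R|=0.99598 <1
  x=-6.052: |R|=0.85105 <1
  x=-5.448: |R|=0.79034 <1
  x=-4.464: |R|=0.66941 <1
  x=-8.060: |R|=1.00373 >1
  x=-8.053: |R|=1.00330 >1
  x=-8.041: |R|=1.00255 >1
Interval (-8.0000, 0).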